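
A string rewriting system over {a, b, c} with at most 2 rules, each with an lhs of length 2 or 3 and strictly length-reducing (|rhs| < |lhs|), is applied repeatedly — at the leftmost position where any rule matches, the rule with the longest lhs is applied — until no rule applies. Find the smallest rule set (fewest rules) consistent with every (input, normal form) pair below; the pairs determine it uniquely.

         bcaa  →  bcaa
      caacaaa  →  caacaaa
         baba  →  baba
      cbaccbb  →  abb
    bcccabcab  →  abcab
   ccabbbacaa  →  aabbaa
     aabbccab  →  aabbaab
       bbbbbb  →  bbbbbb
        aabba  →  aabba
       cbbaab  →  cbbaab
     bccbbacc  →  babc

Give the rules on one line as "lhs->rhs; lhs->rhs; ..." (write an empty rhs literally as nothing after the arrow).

  | bcaa
  | caacaaa
  | baba
  | cbaccbb => ccbb => abb

bac->; cc->a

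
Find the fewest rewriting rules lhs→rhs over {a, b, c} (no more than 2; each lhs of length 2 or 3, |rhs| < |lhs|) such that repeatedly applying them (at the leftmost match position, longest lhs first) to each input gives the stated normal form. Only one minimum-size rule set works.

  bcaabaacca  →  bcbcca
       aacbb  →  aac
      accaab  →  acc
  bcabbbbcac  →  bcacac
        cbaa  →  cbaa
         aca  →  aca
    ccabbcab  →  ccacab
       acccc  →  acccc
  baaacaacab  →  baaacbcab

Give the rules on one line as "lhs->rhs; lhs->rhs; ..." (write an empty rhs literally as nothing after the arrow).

  | bcaabaacca => bcbbaacca => bcaacca => bcbcca
  | aacbb => aac
  | accaab => accbb => acc
  | bcabbbbcac => bcabbcac => bcacac

bb->; caa->cb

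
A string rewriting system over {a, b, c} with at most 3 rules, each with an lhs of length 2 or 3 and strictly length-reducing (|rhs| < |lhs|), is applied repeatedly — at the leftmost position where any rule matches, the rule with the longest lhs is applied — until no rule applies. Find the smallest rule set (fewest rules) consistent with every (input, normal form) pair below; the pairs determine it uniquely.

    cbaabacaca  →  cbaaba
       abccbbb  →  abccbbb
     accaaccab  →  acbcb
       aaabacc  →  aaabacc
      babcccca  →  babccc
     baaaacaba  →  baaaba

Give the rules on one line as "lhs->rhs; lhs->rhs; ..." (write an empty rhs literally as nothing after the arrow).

aac->; ca->; caa->b

  | cbaabacaca => cbaabaca => cbaaba
  | abccbbb
  | accaaccab => acbccab => acbcb
  | aaabacc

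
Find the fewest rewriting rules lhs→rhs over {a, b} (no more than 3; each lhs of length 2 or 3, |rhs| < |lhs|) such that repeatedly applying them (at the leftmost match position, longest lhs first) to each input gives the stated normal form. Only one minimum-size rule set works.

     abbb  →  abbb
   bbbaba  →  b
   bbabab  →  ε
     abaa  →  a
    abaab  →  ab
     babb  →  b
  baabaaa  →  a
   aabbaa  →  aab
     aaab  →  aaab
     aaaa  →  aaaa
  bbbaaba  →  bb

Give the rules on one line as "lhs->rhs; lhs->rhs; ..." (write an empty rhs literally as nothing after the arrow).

  | abbb
  | bbbaba => bba => b
  | bbabab => bab => ε
  | abaa => a

ba->; baa->; bab->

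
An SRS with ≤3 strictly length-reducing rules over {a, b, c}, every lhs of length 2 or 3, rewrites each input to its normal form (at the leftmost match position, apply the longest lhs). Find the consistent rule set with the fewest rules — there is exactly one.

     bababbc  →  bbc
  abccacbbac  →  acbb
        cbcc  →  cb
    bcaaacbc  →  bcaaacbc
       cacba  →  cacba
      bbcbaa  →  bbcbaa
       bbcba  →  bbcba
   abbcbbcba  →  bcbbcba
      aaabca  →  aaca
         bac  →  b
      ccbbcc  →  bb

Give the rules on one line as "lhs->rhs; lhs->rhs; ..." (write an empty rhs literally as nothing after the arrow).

ab->; bac->b; cc->

  | bababbc => babbc => bbc
  | abccacbbac => ccacbbac => acbbac => acbb
  | cbcc => cb
  | bcaaacbc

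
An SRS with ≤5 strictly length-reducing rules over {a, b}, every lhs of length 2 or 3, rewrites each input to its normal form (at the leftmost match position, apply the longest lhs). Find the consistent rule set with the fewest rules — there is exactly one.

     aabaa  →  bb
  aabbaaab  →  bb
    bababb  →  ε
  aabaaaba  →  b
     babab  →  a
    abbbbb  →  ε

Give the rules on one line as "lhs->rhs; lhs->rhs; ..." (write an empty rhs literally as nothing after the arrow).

  | aabaa => bbaa => bba => bb
  | aabbaaab => bbbaaab => aaaab => baab => bab => bb
  | bababb => bbabb => bbbb => ab => ε
  | aabaaaba => bbaaaba => bbaaba => bbaba => bbba => aa => b

aa->b; ab->; ba->b; bbb->a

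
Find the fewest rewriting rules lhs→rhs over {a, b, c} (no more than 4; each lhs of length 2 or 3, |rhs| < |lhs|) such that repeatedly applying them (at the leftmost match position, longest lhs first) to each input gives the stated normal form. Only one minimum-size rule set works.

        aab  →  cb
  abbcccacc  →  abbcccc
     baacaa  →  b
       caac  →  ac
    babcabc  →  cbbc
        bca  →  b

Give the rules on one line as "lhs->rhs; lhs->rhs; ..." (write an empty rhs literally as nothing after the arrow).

aa->c; bab->cb; ca->

  | aab => cb
  | abbcccacc => abbcccc
  | baacaa => bccaa => bca => b
  | caac => ac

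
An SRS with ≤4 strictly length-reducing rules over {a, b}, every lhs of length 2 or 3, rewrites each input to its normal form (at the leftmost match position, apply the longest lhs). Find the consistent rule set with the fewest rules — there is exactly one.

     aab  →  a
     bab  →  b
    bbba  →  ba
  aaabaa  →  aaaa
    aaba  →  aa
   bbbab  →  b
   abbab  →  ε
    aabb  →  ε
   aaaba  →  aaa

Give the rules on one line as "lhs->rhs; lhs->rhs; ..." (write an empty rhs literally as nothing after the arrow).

ab->; abb->bb; bb->

  | aab => a
  | bab => b
  | bbba => ba
  | aaabaa => aaaa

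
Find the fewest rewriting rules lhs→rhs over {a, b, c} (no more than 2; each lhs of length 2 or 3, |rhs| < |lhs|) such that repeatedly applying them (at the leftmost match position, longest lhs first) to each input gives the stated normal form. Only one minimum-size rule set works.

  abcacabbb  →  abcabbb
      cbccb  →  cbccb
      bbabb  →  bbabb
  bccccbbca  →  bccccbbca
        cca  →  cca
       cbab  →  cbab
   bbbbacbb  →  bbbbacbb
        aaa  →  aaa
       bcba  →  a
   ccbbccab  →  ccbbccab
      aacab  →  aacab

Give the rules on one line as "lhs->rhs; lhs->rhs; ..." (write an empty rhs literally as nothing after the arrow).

  | abcacabbb => abcabbb
  | cbccb
  | bbabb
  | bccccbbca

bcb->; cac->c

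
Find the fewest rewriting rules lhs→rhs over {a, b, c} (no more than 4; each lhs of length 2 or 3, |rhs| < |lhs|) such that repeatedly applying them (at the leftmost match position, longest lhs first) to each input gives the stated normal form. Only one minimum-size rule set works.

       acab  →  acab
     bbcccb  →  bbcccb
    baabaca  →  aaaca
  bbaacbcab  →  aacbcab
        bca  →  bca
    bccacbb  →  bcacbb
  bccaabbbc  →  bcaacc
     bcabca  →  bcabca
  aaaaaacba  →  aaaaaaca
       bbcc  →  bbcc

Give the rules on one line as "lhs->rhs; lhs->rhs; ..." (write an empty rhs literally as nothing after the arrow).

ba->a; bbb->c; cca->ca

  | acab
  | bbcccb
  | baabaca => aabaca => aaaca
  | bbaacbcab => baacbcab => aacbcab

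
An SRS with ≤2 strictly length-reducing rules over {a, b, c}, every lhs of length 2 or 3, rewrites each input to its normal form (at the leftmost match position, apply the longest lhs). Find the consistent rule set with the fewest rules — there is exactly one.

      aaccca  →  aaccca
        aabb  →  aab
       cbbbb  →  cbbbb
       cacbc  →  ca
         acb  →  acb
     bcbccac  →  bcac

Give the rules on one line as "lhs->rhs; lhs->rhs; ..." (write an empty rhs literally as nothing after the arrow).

abb->ab; cbc->

  | aaccca
  | aabb => aab
  | cbbbb
  | cacbc => ca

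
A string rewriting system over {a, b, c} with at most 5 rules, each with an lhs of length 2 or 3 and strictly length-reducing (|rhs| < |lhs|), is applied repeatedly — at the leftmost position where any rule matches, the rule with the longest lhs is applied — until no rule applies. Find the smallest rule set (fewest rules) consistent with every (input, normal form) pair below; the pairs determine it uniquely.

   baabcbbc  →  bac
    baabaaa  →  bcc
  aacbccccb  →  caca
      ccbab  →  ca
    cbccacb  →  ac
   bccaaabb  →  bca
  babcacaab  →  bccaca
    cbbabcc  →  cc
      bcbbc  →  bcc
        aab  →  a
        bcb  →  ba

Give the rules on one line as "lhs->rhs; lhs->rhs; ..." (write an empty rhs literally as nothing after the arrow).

aa->c; ab->c; cb->a; ccc->c

  | baabcbbc => bcbcbbc => bacbbc => baabc => bcbc => bac
  | baabaaa => bcbaaa => baaaa => bcaa => bcc
  | aacbccccb => ccbccccb => caccccb => caccb => caca
  | ccbab => caab => ccb => ca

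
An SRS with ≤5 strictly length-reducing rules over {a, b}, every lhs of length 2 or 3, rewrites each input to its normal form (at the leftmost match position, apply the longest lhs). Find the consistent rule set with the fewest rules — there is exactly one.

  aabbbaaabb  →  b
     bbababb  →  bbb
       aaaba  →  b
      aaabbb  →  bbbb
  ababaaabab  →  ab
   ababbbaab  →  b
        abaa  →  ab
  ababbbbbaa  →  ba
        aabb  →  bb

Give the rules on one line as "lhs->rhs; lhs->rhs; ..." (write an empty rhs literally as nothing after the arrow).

aa->; aaa->b; abb->; bba->b

  | aabbbaaabb => bbbaaabb => bbaabb => babb => b
  | bbababb => bbabb => bbb
  | aaaba => bba => b
  | aaabbb => bbbb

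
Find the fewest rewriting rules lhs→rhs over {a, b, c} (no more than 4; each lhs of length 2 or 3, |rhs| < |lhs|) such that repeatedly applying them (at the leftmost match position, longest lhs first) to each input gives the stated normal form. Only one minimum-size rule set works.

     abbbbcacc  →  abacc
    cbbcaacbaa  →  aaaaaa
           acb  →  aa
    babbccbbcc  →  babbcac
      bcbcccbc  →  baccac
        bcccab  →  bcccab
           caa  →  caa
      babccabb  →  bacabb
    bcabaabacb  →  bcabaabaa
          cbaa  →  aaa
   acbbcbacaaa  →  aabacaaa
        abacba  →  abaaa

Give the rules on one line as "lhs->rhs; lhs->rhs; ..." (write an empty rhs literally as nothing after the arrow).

abc->cb; bbb->ba; cb->a

  | abbbbcacc => ababcacc => abcbacc => cbbacc => abacc
  | cbbcaacbaa => abcaacbaa => cbaacbaa => aaacbaa => aaaaaa
  | acb => aa
  | babbccbbcc => babbcabcc => babbccbc => babbcac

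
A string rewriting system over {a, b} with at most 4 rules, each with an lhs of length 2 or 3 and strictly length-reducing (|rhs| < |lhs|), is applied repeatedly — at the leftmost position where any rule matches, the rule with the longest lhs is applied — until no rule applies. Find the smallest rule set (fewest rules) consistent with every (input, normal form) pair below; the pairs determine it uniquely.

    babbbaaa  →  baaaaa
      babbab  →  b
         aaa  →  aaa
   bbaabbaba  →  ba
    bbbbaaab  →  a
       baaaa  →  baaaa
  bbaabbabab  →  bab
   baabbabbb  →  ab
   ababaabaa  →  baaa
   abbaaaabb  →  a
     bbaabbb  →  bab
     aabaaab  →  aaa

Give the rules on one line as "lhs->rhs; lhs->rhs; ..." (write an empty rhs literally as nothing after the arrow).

aab->a; aba->; bb->b; bbb->a

  | babbbaaa => baaaaa
  | babbab => babab => bb => b
  | aaa
  | bbaabbaba => baabbaba => bababa => bba => ba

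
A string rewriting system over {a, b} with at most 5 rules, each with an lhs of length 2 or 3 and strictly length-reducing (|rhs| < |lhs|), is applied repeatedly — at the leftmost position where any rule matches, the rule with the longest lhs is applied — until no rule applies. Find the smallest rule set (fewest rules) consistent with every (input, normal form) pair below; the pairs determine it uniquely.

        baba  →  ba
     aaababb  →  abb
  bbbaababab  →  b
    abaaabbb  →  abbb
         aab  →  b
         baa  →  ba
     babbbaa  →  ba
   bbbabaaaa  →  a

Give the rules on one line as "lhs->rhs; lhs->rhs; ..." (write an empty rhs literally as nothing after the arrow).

  | baba => ba
  | aaababb => ababb => abb
  | bbbaababab => bababab => babab => bab => b
  | abaaabbb => abaabbb => ababbb => abbb

aa->; baa->ba; bab->b; bba->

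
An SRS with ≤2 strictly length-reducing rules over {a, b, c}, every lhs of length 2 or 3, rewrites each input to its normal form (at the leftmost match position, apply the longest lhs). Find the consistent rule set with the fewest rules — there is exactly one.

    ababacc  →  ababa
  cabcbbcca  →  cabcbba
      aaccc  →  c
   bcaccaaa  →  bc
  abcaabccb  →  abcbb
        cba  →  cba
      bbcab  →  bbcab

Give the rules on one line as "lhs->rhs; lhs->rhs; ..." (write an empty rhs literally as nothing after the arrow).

  | ababacc => ababa
  | cabcbbcca => cabcbba
  | aaccc => ccc => c
  | bcaccaaa => bcaaaa => bcaa => bc

aa->; cc->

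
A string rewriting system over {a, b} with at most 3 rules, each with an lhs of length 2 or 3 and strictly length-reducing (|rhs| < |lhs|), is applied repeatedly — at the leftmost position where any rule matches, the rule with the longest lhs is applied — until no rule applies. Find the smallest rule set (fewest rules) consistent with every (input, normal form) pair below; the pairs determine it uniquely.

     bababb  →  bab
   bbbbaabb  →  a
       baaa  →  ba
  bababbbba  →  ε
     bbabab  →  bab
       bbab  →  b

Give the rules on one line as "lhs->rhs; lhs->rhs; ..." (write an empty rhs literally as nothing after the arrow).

aa->; bb->a

  | bababb => babaa => bab
  | bbbbaabb => abbaabb => aaaabb => aabb => bb => a
  | baaa => ba
  | bababbbba => babaabba => babbba => baaba => bba => aa => ε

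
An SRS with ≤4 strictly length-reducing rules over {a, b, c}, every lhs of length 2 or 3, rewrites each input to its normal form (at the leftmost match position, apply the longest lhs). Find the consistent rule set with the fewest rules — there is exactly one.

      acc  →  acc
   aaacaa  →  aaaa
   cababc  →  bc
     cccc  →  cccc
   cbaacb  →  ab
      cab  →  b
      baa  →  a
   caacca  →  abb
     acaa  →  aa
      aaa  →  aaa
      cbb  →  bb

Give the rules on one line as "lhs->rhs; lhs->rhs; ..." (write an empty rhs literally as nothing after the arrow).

ba->; ca->; cb->b; cca->bb

  | acc
  | aaacaa => aaaa
  | cababc => babc => bc
  | cccc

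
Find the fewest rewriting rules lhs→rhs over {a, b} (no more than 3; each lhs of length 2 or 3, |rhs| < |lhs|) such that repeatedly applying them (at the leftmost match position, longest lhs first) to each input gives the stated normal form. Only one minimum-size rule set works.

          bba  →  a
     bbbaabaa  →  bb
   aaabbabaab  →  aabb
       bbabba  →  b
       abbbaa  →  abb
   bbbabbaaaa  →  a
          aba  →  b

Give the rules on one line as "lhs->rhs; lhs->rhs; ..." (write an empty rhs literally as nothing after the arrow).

aba->b; ba->a; baa->

  | bba => ba => a
  | bbbaabaa => bbbaa => bb
  | aaabbabaab => aaababaab => aabbaab => aabb
  | bbabba => babba => abba => aba => b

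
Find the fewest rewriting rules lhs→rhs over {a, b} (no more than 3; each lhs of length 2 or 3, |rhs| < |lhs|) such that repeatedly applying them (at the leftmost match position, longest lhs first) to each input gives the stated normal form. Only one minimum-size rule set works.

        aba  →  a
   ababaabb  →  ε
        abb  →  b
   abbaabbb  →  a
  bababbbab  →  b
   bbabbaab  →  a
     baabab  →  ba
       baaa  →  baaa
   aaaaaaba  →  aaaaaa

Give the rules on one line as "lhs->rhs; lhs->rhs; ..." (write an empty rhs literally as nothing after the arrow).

ab->; bb->a; bbb->b

  | aba => a
  | ababaabb => abaabb => aabb => ab => ε
  | abb => b
  | abbaabbb => baabbb => babb => bb => a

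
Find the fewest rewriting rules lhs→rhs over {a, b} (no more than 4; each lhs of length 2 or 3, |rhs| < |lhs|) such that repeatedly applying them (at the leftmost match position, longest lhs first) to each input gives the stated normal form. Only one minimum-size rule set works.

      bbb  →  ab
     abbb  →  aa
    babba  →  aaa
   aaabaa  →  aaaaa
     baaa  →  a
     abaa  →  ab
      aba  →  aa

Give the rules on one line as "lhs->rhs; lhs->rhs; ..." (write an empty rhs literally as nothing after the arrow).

aab->aa; ba->a; baa->b; bb->a

  | bbb => ab
  | abbb => aab => aa
  | babba => abba => aaa
  | aaabaa => aaaaa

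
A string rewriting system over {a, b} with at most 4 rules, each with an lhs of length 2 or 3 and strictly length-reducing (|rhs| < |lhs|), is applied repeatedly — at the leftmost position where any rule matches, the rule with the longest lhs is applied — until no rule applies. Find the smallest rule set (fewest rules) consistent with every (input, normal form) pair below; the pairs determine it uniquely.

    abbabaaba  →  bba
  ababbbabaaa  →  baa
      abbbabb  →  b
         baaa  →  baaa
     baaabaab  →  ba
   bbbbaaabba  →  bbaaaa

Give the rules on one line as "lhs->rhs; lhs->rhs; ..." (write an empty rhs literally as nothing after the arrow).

aba->b; abb->a; bbb->b

  | abbabaaba => aabaaba => ababa => bba
  | ababbbabaaa => bbbbabaaa => bbabaaa => bbbaa => baa
  | abbbabb => ababb => bbb => b
  | baaa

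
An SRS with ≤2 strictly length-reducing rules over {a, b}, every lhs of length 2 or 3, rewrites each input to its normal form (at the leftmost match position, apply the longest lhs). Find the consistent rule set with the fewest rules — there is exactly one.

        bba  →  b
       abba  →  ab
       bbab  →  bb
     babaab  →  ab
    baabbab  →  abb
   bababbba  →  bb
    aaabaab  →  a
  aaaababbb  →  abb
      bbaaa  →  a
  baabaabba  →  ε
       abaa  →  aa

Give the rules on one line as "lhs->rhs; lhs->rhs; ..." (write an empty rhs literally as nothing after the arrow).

  | bba => b
  | abba => ab
  | bbab => bb
  | babaab => baab => ab

aab->; ba->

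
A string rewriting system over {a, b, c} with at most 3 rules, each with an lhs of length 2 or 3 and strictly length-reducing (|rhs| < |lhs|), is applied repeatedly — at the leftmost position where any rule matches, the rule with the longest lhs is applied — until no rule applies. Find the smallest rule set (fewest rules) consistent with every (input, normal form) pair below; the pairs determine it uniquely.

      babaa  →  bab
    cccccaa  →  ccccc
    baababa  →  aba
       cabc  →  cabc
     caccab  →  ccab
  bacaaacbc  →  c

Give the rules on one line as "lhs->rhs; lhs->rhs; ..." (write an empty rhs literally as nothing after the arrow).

  | babaa => bab
  | cccccaa => ccccc
  | baababa => bbaba => aba
  | cabc

aa->; ac->; bb->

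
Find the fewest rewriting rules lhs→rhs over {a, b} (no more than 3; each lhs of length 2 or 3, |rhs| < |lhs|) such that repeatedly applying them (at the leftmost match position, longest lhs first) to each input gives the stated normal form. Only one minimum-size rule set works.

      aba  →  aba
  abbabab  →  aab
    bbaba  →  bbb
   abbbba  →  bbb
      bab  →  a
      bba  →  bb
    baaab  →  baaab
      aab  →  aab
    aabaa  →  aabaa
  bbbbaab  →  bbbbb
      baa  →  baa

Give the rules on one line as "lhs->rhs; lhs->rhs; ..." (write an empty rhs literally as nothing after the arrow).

  | aba
  | abbabab => babab => aab
  | bbaba => bbba => bbb
  | abbbba => bbba => bbb

abb->b; bab->a; bba->bb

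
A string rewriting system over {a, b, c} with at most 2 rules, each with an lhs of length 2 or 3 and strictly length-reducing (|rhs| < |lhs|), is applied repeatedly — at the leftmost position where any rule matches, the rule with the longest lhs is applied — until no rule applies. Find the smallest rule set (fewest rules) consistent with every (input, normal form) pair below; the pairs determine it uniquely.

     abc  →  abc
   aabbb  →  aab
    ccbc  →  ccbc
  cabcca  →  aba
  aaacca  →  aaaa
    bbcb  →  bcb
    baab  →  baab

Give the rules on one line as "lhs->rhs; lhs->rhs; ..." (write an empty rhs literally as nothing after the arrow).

bb->b; ca->a

  | abc
  | aabbb => aabb => aab
  | ccbc
  | cabcca => abcca => abca => aba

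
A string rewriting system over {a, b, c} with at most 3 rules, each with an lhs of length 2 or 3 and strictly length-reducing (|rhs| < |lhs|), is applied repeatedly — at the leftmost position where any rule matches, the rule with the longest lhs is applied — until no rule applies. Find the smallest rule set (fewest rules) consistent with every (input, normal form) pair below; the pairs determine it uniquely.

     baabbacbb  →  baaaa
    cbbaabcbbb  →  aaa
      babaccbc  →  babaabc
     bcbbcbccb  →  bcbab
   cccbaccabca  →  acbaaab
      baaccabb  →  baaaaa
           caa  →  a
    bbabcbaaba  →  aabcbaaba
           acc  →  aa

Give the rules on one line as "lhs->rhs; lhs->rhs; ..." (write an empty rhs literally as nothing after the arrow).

  | baabbacbb => baaaacbb => baaaaca => baaaa
  | cbbaabcbbb => caaabcbbb => aabcbbb => aabcab => aabb => aaa
  | babaccbc => babaabc
  | bcbbcbccb => bcacbccb => bcbccb => bcbab

bb->a; ca->; cc->a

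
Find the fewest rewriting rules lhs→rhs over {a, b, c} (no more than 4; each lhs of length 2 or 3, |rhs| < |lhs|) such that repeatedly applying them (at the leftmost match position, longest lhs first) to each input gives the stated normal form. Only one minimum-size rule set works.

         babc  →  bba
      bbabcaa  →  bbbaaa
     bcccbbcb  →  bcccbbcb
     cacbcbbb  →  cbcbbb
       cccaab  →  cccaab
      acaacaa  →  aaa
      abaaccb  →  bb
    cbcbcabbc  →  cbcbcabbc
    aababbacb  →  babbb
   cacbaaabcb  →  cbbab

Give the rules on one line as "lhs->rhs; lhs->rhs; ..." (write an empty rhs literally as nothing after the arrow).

aba->ba; abc->ba; ac->

  | babc => bba
  | bbabcaa => bbbaaa
  | bcccbbcb
  | cacbcbbb => cbcbbb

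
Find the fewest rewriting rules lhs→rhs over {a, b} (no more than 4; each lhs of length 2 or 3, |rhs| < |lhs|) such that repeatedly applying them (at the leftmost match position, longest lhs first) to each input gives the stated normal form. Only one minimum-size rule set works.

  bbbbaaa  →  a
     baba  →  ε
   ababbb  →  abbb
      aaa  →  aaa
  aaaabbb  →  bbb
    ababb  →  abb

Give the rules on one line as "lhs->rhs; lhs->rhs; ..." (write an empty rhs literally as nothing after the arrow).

  | bbbbaaa => bbaa => a
  | baba => ba => ε
  | ababbb => abbb
  | aaa

aab->b; ba->; bba->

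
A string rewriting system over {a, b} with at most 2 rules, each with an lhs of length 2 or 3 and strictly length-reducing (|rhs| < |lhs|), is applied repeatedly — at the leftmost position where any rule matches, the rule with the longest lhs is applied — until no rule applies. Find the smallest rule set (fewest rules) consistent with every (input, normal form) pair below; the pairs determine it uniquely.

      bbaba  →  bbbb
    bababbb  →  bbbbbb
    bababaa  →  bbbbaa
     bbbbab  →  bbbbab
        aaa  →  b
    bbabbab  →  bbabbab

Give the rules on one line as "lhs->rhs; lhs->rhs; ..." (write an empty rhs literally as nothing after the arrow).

aaa->b; aba->bb

  | bbaba => bbbb
  | bababbb => bbbbbb
  | bababaa => bbbbaa
  | bbbbab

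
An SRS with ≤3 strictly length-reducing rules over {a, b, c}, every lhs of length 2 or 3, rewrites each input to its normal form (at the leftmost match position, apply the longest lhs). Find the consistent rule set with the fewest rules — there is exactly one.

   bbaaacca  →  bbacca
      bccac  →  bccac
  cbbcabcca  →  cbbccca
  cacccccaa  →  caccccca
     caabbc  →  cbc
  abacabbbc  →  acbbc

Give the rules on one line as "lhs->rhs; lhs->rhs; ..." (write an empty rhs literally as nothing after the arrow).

aa->a; ab->

  | bbaaacca => bbaacca => bbacca
  | bccac
  | cbbcabcca => cbbccca
  | cacccccaa => caccccca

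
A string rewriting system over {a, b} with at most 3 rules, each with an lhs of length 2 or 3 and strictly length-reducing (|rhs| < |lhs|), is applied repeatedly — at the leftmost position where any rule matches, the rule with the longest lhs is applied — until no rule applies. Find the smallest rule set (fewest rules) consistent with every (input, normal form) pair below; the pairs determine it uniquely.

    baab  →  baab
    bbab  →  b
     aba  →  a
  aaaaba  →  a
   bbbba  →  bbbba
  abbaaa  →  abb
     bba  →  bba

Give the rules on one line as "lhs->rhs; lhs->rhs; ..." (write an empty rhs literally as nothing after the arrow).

aaa->; aba->a; bab->

  | baab
  | bbab => b
  | aba => a
  | aaaaba => aba => a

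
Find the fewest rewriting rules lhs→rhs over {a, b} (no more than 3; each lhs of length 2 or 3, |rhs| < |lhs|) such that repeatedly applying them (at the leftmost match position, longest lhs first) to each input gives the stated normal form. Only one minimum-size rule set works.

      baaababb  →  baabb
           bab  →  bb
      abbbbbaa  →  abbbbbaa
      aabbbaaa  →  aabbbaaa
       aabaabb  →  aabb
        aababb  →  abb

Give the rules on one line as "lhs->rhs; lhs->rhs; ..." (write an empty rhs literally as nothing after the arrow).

aba->; bab->bb

  | baaababb => baabb
  | bab => bb
  | abbbbbaa
  | aabbbaaa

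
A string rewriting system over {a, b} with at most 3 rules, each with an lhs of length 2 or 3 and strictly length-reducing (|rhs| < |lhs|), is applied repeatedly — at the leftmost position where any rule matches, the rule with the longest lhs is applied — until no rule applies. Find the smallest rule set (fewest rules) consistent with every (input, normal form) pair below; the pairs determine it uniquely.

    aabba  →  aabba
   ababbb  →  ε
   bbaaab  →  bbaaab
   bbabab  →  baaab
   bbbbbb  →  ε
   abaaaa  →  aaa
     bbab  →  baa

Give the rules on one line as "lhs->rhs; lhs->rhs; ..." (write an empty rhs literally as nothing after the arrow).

aba->; bab->aa; bbb->

  | aabba
  | ababbb => bbb => ε
  | bbaaab
  | bbabab => baaab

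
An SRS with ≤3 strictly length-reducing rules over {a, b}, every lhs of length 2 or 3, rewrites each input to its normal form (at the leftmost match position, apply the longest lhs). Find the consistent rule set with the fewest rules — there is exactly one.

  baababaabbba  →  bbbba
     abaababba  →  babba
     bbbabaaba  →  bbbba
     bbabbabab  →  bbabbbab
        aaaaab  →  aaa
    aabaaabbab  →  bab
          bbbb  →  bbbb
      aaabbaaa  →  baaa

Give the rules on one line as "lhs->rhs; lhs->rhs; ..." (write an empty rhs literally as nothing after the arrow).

  | baababaabbba => babaabbba => bbaabbba => bbbba
  | abaababba => baababba => babba
  | bbbabaaba => bbbbaaba => bbbba
  | bbabbabab => bbabbbab

aab->; aba->ba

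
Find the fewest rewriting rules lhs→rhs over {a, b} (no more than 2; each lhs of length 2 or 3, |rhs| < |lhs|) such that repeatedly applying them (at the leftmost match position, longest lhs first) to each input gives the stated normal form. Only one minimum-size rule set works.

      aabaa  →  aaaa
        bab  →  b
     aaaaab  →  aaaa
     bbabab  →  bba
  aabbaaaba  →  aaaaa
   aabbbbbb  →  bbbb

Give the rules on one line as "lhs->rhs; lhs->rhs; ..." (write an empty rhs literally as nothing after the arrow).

ab->; aba->aa

  | aabaa => aaaa
  | bab => b
  | aaaaab => aaaa
  | bbabab => bbaab => bba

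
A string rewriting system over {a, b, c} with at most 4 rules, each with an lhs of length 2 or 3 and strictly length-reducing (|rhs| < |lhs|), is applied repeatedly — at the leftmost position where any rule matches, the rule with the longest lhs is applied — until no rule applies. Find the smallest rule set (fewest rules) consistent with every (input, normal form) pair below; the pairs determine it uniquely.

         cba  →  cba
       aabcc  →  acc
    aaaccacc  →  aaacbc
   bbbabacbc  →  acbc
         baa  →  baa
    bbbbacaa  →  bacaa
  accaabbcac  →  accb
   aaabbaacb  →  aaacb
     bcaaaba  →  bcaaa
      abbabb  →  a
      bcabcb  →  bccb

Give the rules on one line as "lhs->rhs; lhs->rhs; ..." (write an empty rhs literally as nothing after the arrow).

  | cba
  | aabcc => acc
  | aaaccacc => aaacbc
  | bbbabacbc => ababacbc => abacbc => acbc

ab->; bb->a; cac->b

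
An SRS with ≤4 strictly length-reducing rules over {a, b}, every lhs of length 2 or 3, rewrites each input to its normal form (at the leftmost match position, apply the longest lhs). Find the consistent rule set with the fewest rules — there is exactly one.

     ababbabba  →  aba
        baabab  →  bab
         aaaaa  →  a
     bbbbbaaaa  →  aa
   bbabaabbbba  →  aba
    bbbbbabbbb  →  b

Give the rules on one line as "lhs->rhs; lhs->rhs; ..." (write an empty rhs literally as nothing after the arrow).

aaa->a; aab->; bb->a

  | ababbabba => abaaabba => ababba => abaaa => aba
  | baabab => bab
  | aaaaa => aaa => a
  | bbbbbaaaa => abbbaaaa => aabaaaa => aaaa => aa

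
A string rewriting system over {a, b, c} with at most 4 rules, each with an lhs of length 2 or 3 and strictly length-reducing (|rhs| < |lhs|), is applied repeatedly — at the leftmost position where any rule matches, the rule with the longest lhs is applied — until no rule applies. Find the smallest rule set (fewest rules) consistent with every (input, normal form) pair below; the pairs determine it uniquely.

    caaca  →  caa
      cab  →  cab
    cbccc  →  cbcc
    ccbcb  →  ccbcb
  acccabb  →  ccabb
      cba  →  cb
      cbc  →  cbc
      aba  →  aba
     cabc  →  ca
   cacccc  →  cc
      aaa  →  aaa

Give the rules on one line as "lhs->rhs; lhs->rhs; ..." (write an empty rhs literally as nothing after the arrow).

abc->a; ac->; cba->cb; ccc->cc

  | caaca => caa
  | cab
  | cbccc => cbcc
  | ccbcb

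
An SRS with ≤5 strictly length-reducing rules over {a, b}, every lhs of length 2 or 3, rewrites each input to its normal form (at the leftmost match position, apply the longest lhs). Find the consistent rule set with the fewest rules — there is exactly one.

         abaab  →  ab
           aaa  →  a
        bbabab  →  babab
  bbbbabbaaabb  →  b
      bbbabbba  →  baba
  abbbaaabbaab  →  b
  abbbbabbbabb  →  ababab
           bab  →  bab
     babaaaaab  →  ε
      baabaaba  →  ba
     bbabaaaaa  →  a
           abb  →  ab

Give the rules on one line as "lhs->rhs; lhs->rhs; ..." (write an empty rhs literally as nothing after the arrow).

aa->a; aab->; baa->; bb->b

  | abaab => ab
  | aaa => aa => a
  | bbabab => babab
  | bbbbabbaaabb => bbbabbaaabb => bbabbaaabb => babbaaabb => babaaabb => baabb => bb => b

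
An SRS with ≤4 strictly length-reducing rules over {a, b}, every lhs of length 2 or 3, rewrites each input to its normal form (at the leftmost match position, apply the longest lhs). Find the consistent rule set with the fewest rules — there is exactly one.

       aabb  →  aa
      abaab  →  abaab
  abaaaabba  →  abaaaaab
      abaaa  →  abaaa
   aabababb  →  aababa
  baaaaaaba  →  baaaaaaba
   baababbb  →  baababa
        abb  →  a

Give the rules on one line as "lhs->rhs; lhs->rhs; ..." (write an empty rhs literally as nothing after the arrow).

  | aabb => aa
  | abaab
  | abaaaabba => abaaaaab
  | abaaa

bb->; bba->ab; bbb->ba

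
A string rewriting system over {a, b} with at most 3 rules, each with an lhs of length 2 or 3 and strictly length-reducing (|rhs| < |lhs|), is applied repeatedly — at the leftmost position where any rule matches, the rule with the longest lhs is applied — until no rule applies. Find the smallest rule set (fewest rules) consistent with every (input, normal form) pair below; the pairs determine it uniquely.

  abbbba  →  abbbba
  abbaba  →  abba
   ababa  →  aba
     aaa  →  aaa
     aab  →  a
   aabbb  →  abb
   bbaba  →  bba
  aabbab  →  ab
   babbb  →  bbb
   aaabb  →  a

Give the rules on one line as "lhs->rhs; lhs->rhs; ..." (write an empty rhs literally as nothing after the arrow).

  | abbbba
  | abbaba => abba
  | ababa => aba
  | aaa

aab->a; bab->b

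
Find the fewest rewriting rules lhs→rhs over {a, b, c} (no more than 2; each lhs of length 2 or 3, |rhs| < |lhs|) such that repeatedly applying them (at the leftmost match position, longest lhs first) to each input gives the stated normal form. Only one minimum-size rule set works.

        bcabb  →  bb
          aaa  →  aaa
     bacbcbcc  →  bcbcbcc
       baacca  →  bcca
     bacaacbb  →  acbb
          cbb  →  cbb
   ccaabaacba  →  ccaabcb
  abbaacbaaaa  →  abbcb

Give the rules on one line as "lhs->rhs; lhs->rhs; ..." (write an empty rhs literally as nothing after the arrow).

  | bcabb => bb
  | aaa
  | bacbcbcc => bcbcbcc
  | baacca => bacca => bcca

ba->b; bca->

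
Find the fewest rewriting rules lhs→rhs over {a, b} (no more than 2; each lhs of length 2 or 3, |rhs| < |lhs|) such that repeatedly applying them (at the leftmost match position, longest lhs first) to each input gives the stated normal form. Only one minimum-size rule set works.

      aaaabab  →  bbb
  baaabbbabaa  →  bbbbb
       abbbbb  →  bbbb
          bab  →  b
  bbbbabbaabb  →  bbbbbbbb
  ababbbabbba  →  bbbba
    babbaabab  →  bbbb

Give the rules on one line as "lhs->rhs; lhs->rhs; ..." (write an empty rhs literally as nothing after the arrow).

  | aaaabab => baabab => bbbab => bbb
  | baaabbbabaa => bbabbbabaa => bbbbabaa => bbbbaa => bbbbb
  | abbbbb => bbbb
  | bab => b

aa->b; ab->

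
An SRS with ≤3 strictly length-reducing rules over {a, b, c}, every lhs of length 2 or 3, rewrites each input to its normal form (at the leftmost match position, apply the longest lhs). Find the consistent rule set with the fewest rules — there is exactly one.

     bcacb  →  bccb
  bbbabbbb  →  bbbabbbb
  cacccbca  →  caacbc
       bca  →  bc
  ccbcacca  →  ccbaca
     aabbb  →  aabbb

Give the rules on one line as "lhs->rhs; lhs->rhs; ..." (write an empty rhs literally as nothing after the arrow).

  | bcacb => bccb
  | bbbabbbb
  | cacccbca => caacbca => caacbc
  | bca => bc

bca->bc; ccc->ac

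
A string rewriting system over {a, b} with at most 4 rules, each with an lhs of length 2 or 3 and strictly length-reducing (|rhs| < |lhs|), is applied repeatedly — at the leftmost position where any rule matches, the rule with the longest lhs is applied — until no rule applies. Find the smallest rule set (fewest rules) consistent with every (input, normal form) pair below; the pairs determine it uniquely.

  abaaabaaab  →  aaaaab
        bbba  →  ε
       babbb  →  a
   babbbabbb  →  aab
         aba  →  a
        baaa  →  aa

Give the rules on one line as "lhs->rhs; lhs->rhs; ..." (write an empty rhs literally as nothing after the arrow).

  | abaaabaaab => aaabaaab => aaaaab
  | bbba => ba => ε
  | babbb => abb => a
  | babbbabbb => abbabbb => aabbb => aab

ba->; bab->a; bb->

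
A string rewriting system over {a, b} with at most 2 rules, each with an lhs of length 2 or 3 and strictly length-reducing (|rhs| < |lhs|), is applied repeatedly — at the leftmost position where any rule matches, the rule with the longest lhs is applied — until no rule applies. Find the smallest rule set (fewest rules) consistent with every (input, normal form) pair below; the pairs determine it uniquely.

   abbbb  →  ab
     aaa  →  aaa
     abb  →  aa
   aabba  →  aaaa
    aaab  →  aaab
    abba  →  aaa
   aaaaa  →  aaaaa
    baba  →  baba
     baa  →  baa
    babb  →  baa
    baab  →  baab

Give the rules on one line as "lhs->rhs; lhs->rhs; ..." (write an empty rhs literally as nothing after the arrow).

bb->a; bbb->

  | abbbb => ab
  | aaa
  | abb => aa
  | aabba => aaaa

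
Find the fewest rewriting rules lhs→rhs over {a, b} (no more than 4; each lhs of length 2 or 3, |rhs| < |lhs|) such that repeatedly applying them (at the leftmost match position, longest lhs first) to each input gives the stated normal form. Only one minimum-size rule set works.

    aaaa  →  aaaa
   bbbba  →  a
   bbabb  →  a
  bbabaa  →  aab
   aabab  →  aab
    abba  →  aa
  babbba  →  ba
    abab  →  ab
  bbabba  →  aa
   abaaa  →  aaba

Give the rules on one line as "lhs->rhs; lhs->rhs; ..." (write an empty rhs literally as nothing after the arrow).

baa->ab; bab->b; bb->

  | aaaa
  | bbbba => bba => a
  | bbabb => abb => a
  | bbabaa => abaa => aab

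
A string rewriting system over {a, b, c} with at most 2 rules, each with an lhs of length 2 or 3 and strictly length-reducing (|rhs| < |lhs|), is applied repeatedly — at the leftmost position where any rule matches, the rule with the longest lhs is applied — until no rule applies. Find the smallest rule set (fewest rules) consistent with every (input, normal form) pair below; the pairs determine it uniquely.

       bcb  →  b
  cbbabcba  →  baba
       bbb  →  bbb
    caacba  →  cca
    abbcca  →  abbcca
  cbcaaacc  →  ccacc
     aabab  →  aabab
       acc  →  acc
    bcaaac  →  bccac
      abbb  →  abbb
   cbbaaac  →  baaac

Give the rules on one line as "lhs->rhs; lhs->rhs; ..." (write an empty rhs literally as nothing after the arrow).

  | bcb => b
  | cbbabcba => babcba => baba
  | bbb
  | caacba => cccba => cca

caa->cc; cb->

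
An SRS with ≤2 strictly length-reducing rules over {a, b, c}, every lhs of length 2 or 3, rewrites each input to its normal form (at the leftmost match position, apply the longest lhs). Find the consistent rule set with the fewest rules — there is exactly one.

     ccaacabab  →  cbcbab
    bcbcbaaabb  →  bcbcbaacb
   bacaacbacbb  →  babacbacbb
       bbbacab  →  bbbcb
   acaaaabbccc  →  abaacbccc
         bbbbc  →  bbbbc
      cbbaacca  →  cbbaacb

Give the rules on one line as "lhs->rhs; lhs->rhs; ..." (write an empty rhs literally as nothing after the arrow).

  | ccaacabab => cbacabab => cbabbab => cbcbab
  | bcbcbaaabb => bcbcbaacb
  | bacaacbacbb => babacbacbb
  | bbbacab => bbbabb => bbbcb

abb->cb; ca->b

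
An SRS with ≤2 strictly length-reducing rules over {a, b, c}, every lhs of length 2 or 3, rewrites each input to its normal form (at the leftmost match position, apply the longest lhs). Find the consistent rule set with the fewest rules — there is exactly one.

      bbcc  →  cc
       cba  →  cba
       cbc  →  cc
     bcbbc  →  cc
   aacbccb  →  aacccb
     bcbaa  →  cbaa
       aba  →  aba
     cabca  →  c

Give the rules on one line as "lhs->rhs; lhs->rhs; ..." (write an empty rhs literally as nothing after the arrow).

  | bbcc => bcc => cc
  | cba
  | cbc => cc
  | bcbbc => cbbc => cbc => cc

aca->; bc->c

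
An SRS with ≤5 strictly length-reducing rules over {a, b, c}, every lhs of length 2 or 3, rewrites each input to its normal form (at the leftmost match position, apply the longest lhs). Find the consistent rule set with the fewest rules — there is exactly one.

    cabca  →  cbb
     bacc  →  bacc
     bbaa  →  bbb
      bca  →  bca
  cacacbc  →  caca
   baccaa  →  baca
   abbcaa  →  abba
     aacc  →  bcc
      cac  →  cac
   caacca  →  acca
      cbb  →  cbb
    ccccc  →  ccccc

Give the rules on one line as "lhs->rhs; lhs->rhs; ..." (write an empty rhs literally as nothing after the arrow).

  | cabca => cbaa => cbb
  | bacc
  | bbaa => bbb
  | bca

aa->b; abc->ba; caa->a; cbc->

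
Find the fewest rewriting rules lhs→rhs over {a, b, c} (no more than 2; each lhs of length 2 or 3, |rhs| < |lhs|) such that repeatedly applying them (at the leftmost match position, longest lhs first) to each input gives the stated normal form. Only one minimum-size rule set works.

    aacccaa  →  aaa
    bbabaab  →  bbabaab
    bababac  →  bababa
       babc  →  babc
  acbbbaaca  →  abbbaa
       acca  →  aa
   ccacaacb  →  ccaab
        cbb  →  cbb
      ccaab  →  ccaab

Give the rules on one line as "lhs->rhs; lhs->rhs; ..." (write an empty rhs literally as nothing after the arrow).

aac->a; ac->a

  | aacccaa => accaa => acaa => aaa
  | bbabaab
  | bababac => bababa
  | babc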